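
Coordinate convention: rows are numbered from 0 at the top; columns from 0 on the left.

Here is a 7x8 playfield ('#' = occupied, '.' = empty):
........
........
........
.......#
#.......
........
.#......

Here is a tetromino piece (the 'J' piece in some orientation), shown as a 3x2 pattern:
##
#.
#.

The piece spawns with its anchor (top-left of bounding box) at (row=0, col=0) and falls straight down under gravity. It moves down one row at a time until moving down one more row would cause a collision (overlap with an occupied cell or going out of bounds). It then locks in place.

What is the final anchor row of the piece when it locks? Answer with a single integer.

Spawn at (row=0, col=0). Try each row:
  row 0: fits
  row 1: fits
  row 2: blocked -> lock at row 1

Answer: 1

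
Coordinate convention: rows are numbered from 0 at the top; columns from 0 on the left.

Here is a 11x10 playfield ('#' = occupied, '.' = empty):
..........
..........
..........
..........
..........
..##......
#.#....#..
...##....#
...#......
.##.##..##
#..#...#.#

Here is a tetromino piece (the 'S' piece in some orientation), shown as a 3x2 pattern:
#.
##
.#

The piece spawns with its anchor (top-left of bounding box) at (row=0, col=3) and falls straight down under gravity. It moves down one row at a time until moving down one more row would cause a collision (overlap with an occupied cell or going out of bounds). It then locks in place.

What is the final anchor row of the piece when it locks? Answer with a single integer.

Spawn at (row=0, col=3). Try each row:
  row 0: fits
  row 1: fits
  row 2: fits
  row 3: fits
  row 4: blocked -> lock at row 3

Answer: 3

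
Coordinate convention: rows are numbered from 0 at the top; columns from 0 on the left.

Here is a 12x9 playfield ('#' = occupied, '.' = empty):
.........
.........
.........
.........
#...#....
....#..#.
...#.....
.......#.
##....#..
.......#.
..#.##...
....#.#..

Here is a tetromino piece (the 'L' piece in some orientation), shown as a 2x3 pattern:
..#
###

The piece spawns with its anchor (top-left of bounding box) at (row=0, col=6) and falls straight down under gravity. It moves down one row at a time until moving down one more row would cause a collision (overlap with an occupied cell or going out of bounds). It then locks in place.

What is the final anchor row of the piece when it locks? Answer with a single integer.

Answer: 3

Derivation:
Spawn at (row=0, col=6). Try each row:
  row 0: fits
  row 1: fits
  row 2: fits
  row 3: fits
  row 4: blocked -> lock at row 3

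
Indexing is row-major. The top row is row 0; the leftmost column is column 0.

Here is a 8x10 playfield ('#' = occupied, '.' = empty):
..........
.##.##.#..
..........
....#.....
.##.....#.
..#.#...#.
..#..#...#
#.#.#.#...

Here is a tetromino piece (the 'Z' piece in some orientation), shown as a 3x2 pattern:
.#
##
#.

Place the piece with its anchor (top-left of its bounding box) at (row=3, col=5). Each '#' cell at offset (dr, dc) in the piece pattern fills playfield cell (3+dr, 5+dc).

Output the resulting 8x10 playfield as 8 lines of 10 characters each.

Answer: ..........
.##.##.#..
..........
....#.#...
.##..##.#.
..#.##..#.
..#..#...#
#.#.#.#...

Derivation:
Fill (3+0,5+1) = (3,6)
Fill (3+1,5+0) = (4,5)
Fill (3+1,5+1) = (4,6)
Fill (3+2,5+0) = (5,5)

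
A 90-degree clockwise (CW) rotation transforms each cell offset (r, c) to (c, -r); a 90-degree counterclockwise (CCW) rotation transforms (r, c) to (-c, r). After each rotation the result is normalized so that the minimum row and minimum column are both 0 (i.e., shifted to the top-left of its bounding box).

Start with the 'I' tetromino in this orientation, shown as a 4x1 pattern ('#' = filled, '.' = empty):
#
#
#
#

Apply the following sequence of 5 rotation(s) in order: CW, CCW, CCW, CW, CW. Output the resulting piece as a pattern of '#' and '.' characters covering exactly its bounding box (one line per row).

Start:
#
#
#
#
After rotation 1 (CW):
####
After rotation 2 (CCW):
#
#
#
#
After rotation 3 (CCW):
####
After rotation 4 (CW):
#
#
#
#
After rotation 5 (CW):
####

Answer: ####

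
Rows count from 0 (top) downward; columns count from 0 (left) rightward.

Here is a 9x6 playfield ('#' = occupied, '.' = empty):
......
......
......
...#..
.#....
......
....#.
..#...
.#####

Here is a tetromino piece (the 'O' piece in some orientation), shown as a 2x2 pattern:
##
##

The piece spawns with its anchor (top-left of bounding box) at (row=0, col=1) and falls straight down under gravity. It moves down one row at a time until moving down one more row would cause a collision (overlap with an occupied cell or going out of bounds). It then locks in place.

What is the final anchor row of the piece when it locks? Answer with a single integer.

Spawn at (row=0, col=1). Try each row:
  row 0: fits
  row 1: fits
  row 2: fits
  row 3: blocked -> lock at row 2

Answer: 2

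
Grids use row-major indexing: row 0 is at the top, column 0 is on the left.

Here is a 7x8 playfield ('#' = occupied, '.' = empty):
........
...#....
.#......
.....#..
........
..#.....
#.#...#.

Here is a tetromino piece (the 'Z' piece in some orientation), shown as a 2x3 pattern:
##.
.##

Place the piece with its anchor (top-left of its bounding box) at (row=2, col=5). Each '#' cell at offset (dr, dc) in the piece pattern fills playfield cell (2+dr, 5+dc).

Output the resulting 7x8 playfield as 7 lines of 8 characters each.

Fill (2+0,5+0) = (2,5)
Fill (2+0,5+1) = (2,6)
Fill (2+1,5+1) = (3,6)
Fill (2+1,5+2) = (3,7)

Answer: ........
...#....
.#...##.
.....###
........
..#.....
#.#...#.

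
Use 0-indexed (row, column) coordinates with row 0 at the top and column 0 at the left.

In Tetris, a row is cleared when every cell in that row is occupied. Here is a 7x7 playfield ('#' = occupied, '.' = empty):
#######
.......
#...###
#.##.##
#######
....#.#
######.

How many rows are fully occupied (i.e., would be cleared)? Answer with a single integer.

Answer: 2

Derivation:
Check each row:
  row 0: 0 empty cells -> FULL (clear)
  row 1: 7 empty cells -> not full
  row 2: 3 empty cells -> not full
  row 3: 2 empty cells -> not full
  row 4: 0 empty cells -> FULL (clear)
  row 5: 5 empty cells -> not full
  row 6: 1 empty cell -> not full
Total rows cleared: 2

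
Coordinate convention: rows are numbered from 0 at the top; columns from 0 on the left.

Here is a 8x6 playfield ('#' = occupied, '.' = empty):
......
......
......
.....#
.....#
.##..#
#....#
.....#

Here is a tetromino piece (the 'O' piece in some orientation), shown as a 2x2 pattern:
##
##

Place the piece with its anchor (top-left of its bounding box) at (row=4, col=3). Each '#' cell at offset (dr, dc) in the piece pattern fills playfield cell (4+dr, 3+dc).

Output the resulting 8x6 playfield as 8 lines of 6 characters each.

Fill (4+0,3+0) = (4,3)
Fill (4+0,3+1) = (4,4)
Fill (4+1,3+0) = (5,3)
Fill (4+1,3+1) = (5,4)

Answer: ......
......
......
.....#
...###
.#####
#....#
.....#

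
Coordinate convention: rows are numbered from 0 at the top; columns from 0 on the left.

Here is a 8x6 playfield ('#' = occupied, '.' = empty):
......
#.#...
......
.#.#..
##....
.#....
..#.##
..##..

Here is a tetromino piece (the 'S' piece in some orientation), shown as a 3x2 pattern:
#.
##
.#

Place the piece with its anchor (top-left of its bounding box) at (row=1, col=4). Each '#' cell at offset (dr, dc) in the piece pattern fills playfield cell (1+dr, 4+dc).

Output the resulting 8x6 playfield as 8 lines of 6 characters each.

Fill (1+0,4+0) = (1,4)
Fill (1+1,4+0) = (2,4)
Fill (1+1,4+1) = (2,5)
Fill (1+2,4+1) = (3,5)

Answer: ......
#.#.#.
....##
.#.#.#
##....
.#....
..#.##
..##..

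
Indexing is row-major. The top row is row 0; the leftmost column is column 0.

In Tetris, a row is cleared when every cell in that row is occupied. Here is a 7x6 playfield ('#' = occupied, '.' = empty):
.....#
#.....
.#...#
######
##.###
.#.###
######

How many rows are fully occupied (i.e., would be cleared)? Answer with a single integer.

Answer: 2

Derivation:
Check each row:
  row 0: 5 empty cells -> not full
  row 1: 5 empty cells -> not full
  row 2: 4 empty cells -> not full
  row 3: 0 empty cells -> FULL (clear)
  row 4: 1 empty cell -> not full
  row 5: 2 empty cells -> not full
  row 6: 0 empty cells -> FULL (clear)
Total rows cleared: 2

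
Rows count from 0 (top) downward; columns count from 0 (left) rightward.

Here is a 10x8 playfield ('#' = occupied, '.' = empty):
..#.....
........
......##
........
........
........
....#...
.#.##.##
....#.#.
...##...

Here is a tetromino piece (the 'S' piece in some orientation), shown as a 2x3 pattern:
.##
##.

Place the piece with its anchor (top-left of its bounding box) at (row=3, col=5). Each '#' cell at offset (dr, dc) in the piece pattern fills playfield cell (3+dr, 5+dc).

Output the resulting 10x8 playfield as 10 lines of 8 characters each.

Fill (3+0,5+1) = (3,6)
Fill (3+0,5+2) = (3,7)
Fill (3+1,5+0) = (4,5)
Fill (3+1,5+1) = (4,6)

Answer: ..#.....
........
......##
......##
.....##.
........
....#...
.#.##.##
....#.#.
...##...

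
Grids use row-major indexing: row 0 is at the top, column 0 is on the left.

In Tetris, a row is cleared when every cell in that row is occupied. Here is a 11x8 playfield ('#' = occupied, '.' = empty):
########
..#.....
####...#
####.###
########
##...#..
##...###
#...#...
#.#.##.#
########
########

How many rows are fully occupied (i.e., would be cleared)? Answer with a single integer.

Answer: 4

Derivation:
Check each row:
  row 0: 0 empty cells -> FULL (clear)
  row 1: 7 empty cells -> not full
  row 2: 3 empty cells -> not full
  row 3: 1 empty cell -> not full
  row 4: 0 empty cells -> FULL (clear)
  row 5: 5 empty cells -> not full
  row 6: 3 empty cells -> not full
  row 7: 6 empty cells -> not full
  row 8: 3 empty cells -> not full
  row 9: 0 empty cells -> FULL (clear)
  row 10: 0 empty cells -> FULL (clear)
Total rows cleared: 4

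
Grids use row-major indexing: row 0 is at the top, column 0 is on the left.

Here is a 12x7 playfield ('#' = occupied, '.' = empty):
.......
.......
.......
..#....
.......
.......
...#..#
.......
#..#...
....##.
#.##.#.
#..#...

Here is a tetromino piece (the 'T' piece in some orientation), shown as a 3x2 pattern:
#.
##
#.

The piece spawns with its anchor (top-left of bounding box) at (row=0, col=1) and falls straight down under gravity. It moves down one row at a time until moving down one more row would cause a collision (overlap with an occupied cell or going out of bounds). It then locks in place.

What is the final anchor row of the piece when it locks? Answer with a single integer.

Spawn at (row=0, col=1). Try each row:
  row 0: fits
  row 1: fits
  row 2: blocked -> lock at row 1

Answer: 1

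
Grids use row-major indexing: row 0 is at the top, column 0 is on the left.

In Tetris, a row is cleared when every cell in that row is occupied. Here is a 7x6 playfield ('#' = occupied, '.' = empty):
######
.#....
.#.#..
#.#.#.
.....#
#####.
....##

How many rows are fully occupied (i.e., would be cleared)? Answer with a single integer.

Answer: 1

Derivation:
Check each row:
  row 0: 0 empty cells -> FULL (clear)
  row 1: 5 empty cells -> not full
  row 2: 4 empty cells -> not full
  row 3: 3 empty cells -> not full
  row 4: 5 empty cells -> not full
  row 5: 1 empty cell -> not full
  row 6: 4 empty cells -> not full
Total rows cleared: 1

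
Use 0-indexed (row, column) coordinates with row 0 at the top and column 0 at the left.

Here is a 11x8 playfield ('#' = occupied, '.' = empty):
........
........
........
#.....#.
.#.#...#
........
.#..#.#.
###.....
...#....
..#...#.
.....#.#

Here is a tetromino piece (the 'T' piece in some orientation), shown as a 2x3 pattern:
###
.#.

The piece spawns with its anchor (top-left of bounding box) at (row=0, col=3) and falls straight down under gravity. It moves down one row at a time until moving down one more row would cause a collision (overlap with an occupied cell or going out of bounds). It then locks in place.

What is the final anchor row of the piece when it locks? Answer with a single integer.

Answer: 3

Derivation:
Spawn at (row=0, col=3). Try each row:
  row 0: fits
  row 1: fits
  row 2: fits
  row 3: fits
  row 4: blocked -> lock at row 3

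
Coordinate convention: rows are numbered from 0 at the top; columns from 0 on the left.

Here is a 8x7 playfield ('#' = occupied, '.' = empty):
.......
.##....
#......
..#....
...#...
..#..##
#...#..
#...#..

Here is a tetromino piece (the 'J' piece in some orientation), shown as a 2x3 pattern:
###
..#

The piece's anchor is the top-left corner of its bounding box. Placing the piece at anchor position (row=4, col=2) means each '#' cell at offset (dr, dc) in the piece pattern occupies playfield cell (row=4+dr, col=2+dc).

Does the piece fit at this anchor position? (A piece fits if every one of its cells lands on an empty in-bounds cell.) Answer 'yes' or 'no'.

Answer: no

Derivation:
Check each piece cell at anchor (4, 2):
  offset (0,0) -> (4,2): empty -> OK
  offset (0,1) -> (4,3): occupied ('#') -> FAIL
  offset (0,2) -> (4,4): empty -> OK
  offset (1,2) -> (5,4): empty -> OK
All cells valid: no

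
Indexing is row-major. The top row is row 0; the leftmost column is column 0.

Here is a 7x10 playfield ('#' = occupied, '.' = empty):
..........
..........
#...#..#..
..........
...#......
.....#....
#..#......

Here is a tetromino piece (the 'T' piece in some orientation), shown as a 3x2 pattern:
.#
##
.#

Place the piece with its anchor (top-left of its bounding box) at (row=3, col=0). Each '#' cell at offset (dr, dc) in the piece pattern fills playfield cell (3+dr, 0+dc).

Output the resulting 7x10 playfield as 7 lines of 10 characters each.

Answer: ..........
..........
#...#..#..
.#........
##.#......
.#...#....
#..#......

Derivation:
Fill (3+0,0+1) = (3,1)
Fill (3+1,0+0) = (4,0)
Fill (3+1,0+1) = (4,1)
Fill (3+2,0+1) = (5,1)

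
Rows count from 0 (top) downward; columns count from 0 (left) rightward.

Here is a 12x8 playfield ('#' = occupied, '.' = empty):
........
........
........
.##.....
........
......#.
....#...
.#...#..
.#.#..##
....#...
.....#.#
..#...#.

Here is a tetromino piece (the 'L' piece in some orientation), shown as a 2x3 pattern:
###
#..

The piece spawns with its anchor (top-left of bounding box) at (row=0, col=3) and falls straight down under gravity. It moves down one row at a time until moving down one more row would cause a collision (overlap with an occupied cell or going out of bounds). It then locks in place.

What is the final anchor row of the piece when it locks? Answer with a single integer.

Spawn at (row=0, col=3). Try each row:
  row 0: fits
  row 1: fits
  row 2: fits
  row 3: fits
  row 4: fits
  row 5: fits
  row 6: blocked -> lock at row 5

Answer: 5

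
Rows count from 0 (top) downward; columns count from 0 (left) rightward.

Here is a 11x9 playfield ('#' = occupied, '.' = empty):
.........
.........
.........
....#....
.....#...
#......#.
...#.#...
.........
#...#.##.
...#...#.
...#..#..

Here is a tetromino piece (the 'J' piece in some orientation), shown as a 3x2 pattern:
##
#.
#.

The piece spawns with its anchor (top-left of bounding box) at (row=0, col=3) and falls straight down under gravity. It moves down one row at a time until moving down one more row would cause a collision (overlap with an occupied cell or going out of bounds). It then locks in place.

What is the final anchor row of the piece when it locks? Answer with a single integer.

Answer: 2

Derivation:
Spawn at (row=0, col=3). Try each row:
  row 0: fits
  row 1: fits
  row 2: fits
  row 3: blocked -> lock at row 2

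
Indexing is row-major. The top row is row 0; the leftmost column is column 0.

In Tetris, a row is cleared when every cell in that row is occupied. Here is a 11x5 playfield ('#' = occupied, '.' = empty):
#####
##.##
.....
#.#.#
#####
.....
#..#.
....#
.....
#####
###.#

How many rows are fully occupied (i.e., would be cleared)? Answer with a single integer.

Answer: 3

Derivation:
Check each row:
  row 0: 0 empty cells -> FULL (clear)
  row 1: 1 empty cell -> not full
  row 2: 5 empty cells -> not full
  row 3: 2 empty cells -> not full
  row 4: 0 empty cells -> FULL (clear)
  row 5: 5 empty cells -> not full
  row 6: 3 empty cells -> not full
  row 7: 4 empty cells -> not full
  row 8: 5 empty cells -> not full
  row 9: 0 empty cells -> FULL (clear)
  row 10: 1 empty cell -> not full
Total rows cleared: 3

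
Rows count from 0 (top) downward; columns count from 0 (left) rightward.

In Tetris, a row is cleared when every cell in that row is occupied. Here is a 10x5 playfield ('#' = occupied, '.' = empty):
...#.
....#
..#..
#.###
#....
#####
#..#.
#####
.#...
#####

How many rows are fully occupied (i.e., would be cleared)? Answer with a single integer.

Answer: 3

Derivation:
Check each row:
  row 0: 4 empty cells -> not full
  row 1: 4 empty cells -> not full
  row 2: 4 empty cells -> not full
  row 3: 1 empty cell -> not full
  row 4: 4 empty cells -> not full
  row 5: 0 empty cells -> FULL (clear)
  row 6: 3 empty cells -> not full
  row 7: 0 empty cells -> FULL (clear)
  row 8: 4 empty cells -> not full
  row 9: 0 empty cells -> FULL (clear)
Total rows cleared: 3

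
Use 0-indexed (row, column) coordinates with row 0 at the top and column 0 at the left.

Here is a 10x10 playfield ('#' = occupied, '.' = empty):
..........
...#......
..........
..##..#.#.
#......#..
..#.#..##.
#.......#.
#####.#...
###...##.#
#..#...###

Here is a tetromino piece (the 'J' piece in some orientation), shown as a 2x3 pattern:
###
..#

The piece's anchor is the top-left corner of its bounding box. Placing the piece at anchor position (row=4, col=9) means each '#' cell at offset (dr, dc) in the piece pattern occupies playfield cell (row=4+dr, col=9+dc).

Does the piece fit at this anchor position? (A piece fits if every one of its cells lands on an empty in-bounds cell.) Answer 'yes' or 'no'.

Check each piece cell at anchor (4, 9):
  offset (0,0) -> (4,9): empty -> OK
  offset (0,1) -> (4,10): out of bounds -> FAIL
  offset (0,2) -> (4,11): out of bounds -> FAIL
  offset (1,2) -> (5,11): out of bounds -> FAIL
All cells valid: no

Answer: no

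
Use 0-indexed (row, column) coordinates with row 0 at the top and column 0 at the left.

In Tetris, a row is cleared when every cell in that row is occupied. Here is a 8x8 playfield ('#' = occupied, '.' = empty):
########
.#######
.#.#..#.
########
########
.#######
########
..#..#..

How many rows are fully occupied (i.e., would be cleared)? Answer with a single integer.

Answer: 4

Derivation:
Check each row:
  row 0: 0 empty cells -> FULL (clear)
  row 1: 1 empty cell -> not full
  row 2: 5 empty cells -> not full
  row 3: 0 empty cells -> FULL (clear)
  row 4: 0 empty cells -> FULL (clear)
  row 5: 1 empty cell -> not full
  row 6: 0 empty cells -> FULL (clear)
  row 7: 6 empty cells -> not full
Total rows cleared: 4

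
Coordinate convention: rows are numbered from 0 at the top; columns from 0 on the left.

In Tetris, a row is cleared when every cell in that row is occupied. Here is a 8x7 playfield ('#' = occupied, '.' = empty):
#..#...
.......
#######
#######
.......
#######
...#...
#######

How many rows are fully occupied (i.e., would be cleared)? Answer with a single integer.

Answer: 4

Derivation:
Check each row:
  row 0: 5 empty cells -> not full
  row 1: 7 empty cells -> not full
  row 2: 0 empty cells -> FULL (clear)
  row 3: 0 empty cells -> FULL (clear)
  row 4: 7 empty cells -> not full
  row 5: 0 empty cells -> FULL (clear)
  row 6: 6 empty cells -> not full
  row 7: 0 empty cells -> FULL (clear)
Total rows cleared: 4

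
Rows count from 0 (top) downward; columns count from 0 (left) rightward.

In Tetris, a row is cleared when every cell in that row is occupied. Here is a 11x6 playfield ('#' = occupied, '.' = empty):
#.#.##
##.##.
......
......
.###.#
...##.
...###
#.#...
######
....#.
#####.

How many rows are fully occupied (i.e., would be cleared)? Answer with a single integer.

Answer: 1

Derivation:
Check each row:
  row 0: 2 empty cells -> not full
  row 1: 2 empty cells -> not full
  row 2: 6 empty cells -> not full
  row 3: 6 empty cells -> not full
  row 4: 2 empty cells -> not full
  row 5: 4 empty cells -> not full
  row 6: 3 empty cells -> not full
  row 7: 4 empty cells -> not full
  row 8: 0 empty cells -> FULL (clear)
  row 9: 5 empty cells -> not full
  row 10: 1 empty cell -> not full
Total rows cleared: 1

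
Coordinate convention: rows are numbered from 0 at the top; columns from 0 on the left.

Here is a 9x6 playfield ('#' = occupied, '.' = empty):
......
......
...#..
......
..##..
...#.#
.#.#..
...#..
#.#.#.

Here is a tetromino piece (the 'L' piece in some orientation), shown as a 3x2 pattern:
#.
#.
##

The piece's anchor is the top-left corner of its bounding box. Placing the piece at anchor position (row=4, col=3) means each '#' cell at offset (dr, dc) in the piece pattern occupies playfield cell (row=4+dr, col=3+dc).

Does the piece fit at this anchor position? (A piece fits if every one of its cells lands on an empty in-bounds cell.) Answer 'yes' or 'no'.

Answer: no

Derivation:
Check each piece cell at anchor (4, 3):
  offset (0,0) -> (4,3): occupied ('#') -> FAIL
  offset (1,0) -> (5,3): occupied ('#') -> FAIL
  offset (2,0) -> (6,3): occupied ('#') -> FAIL
  offset (2,1) -> (6,4): empty -> OK
All cells valid: no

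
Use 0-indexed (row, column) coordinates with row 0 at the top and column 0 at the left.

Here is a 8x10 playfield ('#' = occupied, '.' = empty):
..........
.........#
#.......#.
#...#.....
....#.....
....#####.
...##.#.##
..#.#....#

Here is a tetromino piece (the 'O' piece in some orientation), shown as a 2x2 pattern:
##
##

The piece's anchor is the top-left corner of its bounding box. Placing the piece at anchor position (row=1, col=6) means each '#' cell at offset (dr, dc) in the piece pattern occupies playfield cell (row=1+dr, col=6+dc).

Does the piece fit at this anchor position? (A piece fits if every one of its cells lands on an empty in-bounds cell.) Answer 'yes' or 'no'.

Check each piece cell at anchor (1, 6):
  offset (0,0) -> (1,6): empty -> OK
  offset (0,1) -> (1,7): empty -> OK
  offset (1,0) -> (2,6): empty -> OK
  offset (1,1) -> (2,7): empty -> OK
All cells valid: yes

Answer: yes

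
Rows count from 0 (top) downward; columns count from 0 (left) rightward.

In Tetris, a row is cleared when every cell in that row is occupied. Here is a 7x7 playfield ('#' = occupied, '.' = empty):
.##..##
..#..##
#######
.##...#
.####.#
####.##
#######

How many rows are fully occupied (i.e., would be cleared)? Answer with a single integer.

Answer: 2

Derivation:
Check each row:
  row 0: 3 empty cells -> not full
  row 1: 4 empty cells -> not full
  row 2: 0 empty cells -> FULL (clear)
  row 3: 4 empty cells -> not full
  row 4: 2 empty cells -> not full
  row 5: 1 empty cell -> not full
  row 6: 0 empty cells -> FULL (clear)
Total rows cleared: 2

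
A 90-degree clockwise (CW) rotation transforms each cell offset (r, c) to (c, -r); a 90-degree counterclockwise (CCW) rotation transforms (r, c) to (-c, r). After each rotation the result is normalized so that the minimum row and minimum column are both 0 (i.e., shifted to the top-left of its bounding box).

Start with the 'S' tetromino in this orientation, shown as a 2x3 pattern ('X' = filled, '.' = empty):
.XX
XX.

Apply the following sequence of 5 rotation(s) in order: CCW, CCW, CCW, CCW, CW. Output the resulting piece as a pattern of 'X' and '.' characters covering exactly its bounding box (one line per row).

Answer: X.
XX
.X

Derivation:
Start:
.XX
XX.
After rotation 1 (CCW):
X.
XX
.X
After rotation 2 (CCW):
.XX
XX.
After rotation 3 (CCW):
X.
XX
.X
After rotation 4 (CCW):
.XX
XX.
After rotation 5 (CW):
X.
XX
.X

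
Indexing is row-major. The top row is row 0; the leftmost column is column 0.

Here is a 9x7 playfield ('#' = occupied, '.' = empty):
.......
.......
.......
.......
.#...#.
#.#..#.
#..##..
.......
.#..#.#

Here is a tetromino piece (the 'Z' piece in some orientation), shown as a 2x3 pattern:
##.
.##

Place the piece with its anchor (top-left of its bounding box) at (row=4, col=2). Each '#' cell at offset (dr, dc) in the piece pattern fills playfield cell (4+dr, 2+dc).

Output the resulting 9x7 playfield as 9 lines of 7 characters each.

Fill (4+0,2+0) = (4,2)
Fill (4+0,2+1) = (4,3)
Fill (4+1,2+1) = (5,3)
Fill (4+1,2+2) = (5,4)

Answer: .......
.......
.......
.......
.###.#.
#.####.
#..##..
.......
.#..#.#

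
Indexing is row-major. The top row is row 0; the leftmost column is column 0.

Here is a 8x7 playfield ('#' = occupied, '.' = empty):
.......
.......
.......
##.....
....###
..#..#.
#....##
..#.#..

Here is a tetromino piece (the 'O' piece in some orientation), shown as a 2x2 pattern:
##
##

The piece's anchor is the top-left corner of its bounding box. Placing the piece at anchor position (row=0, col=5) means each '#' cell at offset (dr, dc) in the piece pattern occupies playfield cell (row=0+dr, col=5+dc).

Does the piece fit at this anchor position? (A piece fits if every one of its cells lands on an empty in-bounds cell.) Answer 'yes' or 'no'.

Check each piece cell at anchor (0, 5):
  offset (0,0) -> (0,5): empty -> OK
  offset (0,1) -> (0,6): empty -> OK
  offset (1,0) -> (1,5): empty -> OK
  offset (1,1) -> (1,6): empty -> OK
All cells valid: yes

Answer: yes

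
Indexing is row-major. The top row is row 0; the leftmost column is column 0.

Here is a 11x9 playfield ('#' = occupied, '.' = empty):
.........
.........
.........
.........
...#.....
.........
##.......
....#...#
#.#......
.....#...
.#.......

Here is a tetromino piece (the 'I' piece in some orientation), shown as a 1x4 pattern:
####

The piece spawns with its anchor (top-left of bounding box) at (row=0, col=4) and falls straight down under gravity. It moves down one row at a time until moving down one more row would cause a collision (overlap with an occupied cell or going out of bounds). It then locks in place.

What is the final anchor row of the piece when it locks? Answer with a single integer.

Spawn at (row=0, col=4). Try each row:
  row 0: fits
  row 1: fits
  row 2: fits
  row 3: fits
  row 4: fits
  row 5: fits
  row 6: fits
  row 7: blocked -> lock at row 6

Answer: 6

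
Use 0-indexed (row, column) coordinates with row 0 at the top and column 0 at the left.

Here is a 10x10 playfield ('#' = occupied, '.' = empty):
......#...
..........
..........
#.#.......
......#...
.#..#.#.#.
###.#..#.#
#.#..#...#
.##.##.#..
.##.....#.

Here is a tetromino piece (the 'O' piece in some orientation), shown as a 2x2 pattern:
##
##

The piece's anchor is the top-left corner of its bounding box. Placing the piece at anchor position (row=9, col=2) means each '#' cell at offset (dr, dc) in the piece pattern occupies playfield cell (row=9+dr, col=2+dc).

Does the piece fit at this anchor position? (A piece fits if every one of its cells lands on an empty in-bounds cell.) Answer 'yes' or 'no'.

Answer: no

Derivation:
Check each piece cell at anchor (9, 2):
  offset (0,0) -> (9,2): occupied ('#') -> FAIL
  offset (0,1) -> (9,3): empty -> OK
  offset (1,0) -> (10,2): out of bounds -> FAIL
  offset (1,1) -> (10,3): out of bounds -> FAIL
All cells valid: no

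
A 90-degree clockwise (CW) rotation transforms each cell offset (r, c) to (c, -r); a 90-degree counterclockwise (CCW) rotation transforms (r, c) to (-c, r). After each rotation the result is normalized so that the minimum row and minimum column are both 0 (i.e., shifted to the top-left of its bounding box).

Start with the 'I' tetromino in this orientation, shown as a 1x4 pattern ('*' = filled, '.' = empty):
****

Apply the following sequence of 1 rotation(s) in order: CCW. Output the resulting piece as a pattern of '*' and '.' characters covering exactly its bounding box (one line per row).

Start:
****
After rotation 1 (CCW):
*
*
*
*

Answer: *
*
*
*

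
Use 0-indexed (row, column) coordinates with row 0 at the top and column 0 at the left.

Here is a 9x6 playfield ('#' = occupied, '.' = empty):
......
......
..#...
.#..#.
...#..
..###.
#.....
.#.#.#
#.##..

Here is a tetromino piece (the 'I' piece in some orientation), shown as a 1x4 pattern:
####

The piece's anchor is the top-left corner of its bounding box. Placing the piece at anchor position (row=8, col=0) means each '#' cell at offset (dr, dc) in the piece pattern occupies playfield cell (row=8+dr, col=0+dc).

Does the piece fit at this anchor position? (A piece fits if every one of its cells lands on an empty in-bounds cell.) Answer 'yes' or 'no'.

Answer: no

Derivation:
Check each piece cell at anchor (8, 0):
  offset (0,0) -> (8,0): occupied ('#') -> FAIL
  offset (0,1) -> (8,1): empty -> OK
  offset (0,2) -> (8,2): occupied ('#') -> FAIL
  offset (0,3) -> (8,3): occupied ('#') -> FAIL
All cells valid: no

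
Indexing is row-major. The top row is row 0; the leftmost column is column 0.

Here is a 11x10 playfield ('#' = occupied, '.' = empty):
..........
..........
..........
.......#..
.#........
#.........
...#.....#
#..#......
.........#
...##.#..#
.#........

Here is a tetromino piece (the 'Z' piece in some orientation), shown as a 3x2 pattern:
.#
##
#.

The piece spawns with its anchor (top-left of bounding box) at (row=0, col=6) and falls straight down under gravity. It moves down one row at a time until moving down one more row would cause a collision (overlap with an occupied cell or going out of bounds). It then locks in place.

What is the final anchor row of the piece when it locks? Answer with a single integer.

Spawn at (row=0, col=6). Try each row:
  row 0: fits
  row 1: fits
  row 2: blocked -> lock at row 1

Answer: 1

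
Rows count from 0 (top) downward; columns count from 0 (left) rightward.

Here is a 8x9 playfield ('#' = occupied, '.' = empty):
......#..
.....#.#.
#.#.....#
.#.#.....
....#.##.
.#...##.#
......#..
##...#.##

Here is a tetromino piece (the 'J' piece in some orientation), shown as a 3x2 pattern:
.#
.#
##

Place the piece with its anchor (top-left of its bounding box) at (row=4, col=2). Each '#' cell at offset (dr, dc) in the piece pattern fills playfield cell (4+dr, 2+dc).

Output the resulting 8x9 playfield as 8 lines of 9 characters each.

Answer: ......#..
.....#.#.
#.#.....#
.#.#.....
...##.##.
.#.#.##.#
..##..#..
##...#.##

Derivation:
Fill (4+0,2+1) = (4,3)
Fill (4+1,2+1) = (5,3)
Fill (4+2,2+0) = (6,2)
Fill (4+2,2+1) = (6,3)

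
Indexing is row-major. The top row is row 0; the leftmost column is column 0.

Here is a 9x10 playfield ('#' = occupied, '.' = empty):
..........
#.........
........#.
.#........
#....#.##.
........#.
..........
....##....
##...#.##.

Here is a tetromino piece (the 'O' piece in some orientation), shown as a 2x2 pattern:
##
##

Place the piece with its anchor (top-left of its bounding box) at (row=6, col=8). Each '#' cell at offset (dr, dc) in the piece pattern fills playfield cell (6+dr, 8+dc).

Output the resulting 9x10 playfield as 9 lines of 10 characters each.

Fill (6+0,8+0) = (6,8)
Fill (6+0,8+1) = (6,9)
Fill (6+1,8+0) = (7,8)
Fill (6+1,8+1) = (7,9)

Answer: ..........
#.........
........#.
.#........
#....#.##.
........#.
........##
....##..##
##...#.##.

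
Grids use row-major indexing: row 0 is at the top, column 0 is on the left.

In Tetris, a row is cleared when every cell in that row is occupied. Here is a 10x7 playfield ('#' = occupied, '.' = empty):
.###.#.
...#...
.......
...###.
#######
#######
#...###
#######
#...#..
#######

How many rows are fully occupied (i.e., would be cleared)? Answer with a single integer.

Check each row:
  row 0: 3 empty cells -> not full
  row 1: 6 empty cells -> not full
  row 2: 7 empty cells -> not full
  row 3: 4 empty cells -> not full
  row 4: 0 empty cells -> FULL (clear)
  row 5: 0 empty cells -> FULL (clear)
  row 6: 3 empty cells -> not full
  row 7: 0 empty cells -> FULL (clear)
  row 8: 5 empty cells -> not full
  row 9: 0 empty cells -> FULL (clear)
Total rows cleared: 4

Answer: 4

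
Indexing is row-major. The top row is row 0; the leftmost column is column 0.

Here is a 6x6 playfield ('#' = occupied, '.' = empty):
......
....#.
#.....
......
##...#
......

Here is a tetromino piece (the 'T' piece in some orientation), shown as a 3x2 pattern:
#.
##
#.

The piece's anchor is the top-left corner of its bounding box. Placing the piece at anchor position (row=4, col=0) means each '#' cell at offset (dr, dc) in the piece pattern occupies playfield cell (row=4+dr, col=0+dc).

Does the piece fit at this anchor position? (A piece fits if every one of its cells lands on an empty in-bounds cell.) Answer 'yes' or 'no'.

Check each piece cell at anchor (4, 0):
  offset (0,0) -> (4,0): occupied ('#') -> FAIL
  offset (1,0) -> (5,0): empty -> OK
  offset (1,1) -> (5,1): empty -> OK
  offset (2,0) -> (6,0): out of bounds -> FAIL
All cells valid: no

Answer: no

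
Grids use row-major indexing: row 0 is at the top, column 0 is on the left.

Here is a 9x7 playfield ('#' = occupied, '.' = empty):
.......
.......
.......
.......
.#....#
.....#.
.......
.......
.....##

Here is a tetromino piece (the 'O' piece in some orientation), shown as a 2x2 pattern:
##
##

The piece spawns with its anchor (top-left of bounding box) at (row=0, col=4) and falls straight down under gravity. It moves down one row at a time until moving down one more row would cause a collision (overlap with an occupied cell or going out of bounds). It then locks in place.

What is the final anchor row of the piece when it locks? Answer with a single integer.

Answer: 3

Derivation:
Spawn at (row=0, col=4). Try each row:
  row 0: fits
  row 1: fits
  row 2: fits
  row 3: fits
  row 4: blocked -> lock at row 3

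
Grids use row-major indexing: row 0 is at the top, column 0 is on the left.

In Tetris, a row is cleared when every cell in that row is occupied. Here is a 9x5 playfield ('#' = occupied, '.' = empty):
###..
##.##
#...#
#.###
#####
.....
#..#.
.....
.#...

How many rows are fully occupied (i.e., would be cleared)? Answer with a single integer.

Check each row:
  row 0: 2 empty cells -> not full
  row 1: 1 empty cell -> not full
  row 2: 3 empty cells -> not full
  row 3: 1 empty cell -> not full
  row 4: 0 empty cells -> FULL (clear)
  row 5: 5 empty cells -> not full
  row 6: 3 empty cells -> not full
  row 7: 5 empty cells -> not full
  row 8: 4 empty cells -> not full
Total rows cleared: 1

Answer: 1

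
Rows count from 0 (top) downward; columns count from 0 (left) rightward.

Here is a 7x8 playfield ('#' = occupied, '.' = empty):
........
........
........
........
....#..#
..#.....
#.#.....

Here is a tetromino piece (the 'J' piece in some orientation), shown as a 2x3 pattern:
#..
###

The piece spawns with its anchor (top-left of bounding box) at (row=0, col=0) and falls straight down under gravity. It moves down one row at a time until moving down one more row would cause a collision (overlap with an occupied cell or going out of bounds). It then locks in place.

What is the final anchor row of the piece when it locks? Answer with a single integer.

Spawn at (row=0, col=0). Try each row:
  row 0: fits
  row 1: fits
  row 2: fits
  row 3: fits
  row 4: blocked -> lock at row 3

Answer: 3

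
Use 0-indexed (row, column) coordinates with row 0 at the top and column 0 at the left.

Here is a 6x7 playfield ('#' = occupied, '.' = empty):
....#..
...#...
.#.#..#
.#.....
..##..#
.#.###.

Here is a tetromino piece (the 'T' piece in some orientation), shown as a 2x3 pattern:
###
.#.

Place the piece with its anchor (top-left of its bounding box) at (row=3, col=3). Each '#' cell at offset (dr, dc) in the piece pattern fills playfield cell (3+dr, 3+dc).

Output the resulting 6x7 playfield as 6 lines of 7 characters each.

Answer: ....#..
...#...
.#.#..#
.#.###.
..###.#
.#.###.

Derivation:
Fill (3+0,3+0) = (3,3)
Fill (3+0,3+1) = (3,4)
Fill (3+0,3+2) = (3,5)
Fill (3+1,3+1) = (4,4)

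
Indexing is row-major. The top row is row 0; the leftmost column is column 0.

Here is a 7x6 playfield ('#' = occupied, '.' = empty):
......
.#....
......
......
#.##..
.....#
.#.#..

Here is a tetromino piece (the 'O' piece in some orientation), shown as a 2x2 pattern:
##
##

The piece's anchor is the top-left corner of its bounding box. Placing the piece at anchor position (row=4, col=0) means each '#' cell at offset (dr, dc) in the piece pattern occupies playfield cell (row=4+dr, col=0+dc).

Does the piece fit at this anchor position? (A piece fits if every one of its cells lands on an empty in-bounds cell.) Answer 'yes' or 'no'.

Answer: no

Derivation:
Check each piece cell at anchor (4, 0):
  offset (0,0) -> (4,0): occupied ('#') -> FAIL
  offset (0,1) -> (4,1): empty -> OK
  offset (1,0) -> (5,0): empty -> OK
  offset (1,1) -> (5,1): empty -> OK
All cells valid: no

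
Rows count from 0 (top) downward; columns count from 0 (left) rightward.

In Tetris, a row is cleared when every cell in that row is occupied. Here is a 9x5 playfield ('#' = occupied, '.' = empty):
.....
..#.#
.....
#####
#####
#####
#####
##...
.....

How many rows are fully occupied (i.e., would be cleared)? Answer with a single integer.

Check each row:
  row 0: 5 empty cells -> not full
  row 1: 3 empty cells -> not full
  row 2: 5 empty cells -> not full
  row 3: 0 empty cells -> FULL (clear)
  row 4: 0 empty cells -> FULL (clear)
  row 5: 0 empty cells -> FULL (clear)
  row 6: 0 empty cells -> FULL (clear)
  row 7: 3 empty cells -> not full
  row 8: 5 empty cells -> not full
Total rows cleared: 4

Answer: 4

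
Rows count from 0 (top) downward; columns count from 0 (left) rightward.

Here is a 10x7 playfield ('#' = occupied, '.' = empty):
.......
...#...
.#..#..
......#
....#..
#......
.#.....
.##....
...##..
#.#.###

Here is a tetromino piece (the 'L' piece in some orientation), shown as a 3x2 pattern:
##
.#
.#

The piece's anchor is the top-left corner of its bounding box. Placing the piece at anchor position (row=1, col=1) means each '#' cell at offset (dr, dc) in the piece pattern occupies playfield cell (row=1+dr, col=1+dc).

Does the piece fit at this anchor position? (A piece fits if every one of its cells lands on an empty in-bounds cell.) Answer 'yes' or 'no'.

Check each piece cell at anchor (1, 1):
  offset (0,0) -> (1,1): empty -> OK
  offset (0,1) -> (1,2): empty -> OK
  offset (1,1) -> (2,2): empty -> OK
  offset (2,1) -> (3,2): empty -> OK
All cells valid: yes

Answer: yes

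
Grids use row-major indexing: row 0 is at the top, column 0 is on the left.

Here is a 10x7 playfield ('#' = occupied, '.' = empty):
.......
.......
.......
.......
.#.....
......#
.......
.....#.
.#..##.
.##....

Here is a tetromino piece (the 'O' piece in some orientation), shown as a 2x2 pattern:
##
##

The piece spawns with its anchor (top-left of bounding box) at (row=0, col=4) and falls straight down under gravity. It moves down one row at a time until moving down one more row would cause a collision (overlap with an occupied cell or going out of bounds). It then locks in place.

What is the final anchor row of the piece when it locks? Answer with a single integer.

Spawn at (row=0, col=4). Try each row:
  row 0: fits
  row 1: fits
  row 2: fits
  row 3: fits
  row 4: fits
  row 5: fits
  row 6: blocked -> lock at row 5

Answer: 5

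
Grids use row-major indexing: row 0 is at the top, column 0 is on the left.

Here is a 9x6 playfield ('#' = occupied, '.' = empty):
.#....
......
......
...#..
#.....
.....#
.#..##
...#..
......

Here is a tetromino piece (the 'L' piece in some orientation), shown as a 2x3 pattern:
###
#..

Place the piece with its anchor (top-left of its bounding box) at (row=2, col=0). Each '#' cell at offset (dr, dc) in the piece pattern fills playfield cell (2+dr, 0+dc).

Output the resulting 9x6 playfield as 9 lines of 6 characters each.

Answer: .#....
......
###...
#..#..
#.....
.....#
.#..##
...#..
......

Derivation:
Fill (2+0,0+0) = (2,0)
Fill (2+0,0+1) = (2,1)
Fill (2+0,0+2) = (2,2)
Fill (2+1,0+0) = (3,0)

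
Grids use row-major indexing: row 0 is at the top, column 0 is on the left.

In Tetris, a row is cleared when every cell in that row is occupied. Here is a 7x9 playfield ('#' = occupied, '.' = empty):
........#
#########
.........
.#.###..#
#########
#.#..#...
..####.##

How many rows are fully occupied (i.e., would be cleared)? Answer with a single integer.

Answer: 2

Derivation:
Check each row:
  row 0: 8 empty cells -> not full
  row 1: 0 empty cells -> FULL (clear)
  row 2: 9 empty cells -> not full
  row 3: 4 empty cells -> not full
  row 4: 0 empty cells -> FULL (clear)
  row 5: 6 empty cells -> not full
  row 6: 3 empty cells -> not full
Total rows cleared: 2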